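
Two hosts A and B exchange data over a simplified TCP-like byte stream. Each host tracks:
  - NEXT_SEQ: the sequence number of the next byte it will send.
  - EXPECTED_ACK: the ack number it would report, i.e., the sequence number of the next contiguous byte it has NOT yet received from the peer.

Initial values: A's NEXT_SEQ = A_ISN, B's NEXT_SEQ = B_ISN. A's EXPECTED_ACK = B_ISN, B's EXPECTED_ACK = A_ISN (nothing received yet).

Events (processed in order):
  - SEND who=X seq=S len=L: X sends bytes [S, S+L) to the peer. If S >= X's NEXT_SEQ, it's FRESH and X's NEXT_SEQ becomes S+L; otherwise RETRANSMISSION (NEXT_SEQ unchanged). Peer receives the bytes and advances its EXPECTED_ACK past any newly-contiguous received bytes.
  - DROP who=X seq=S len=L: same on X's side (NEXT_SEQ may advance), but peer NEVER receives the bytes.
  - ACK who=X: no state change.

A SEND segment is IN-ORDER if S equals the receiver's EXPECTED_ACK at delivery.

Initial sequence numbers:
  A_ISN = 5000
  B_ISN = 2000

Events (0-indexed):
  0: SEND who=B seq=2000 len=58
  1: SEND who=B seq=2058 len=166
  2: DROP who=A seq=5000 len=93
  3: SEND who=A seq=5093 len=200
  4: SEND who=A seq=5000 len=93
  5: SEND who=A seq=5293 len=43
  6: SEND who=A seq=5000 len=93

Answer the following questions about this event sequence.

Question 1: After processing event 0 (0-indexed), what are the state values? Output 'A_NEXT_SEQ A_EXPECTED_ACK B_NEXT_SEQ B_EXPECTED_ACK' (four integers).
After event 0: A_seq=5000 A_ack=2058 B_seq=2058 B_ack=5000

5000 2058 2058 5000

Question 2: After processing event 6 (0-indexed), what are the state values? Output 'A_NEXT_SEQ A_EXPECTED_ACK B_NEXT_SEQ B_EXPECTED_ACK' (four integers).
After event 0: A_seq=5000 A_ack=2058 B_seq=2058 B_ack=5000
After event 1: A_seq=5000 A_ack=2224 B_seq=2224 B_ack=5000
After event 2: A_seq=5093 A_ack=2224 B_seq=2224 B_ack=5000
After event 3: A_seq=5293 A_ack=2224 B_seq=2224 B_ack=5000
After event 4: A_seq=5293 A_ack=2224 B_seq=2224 B_ack=5293
After event 5: A_seq=5336 A_ack=2224 B_seq=2224 B_ack=5336
After event 6: A_seq=5336 A_ack=2224 B_seq=2224 B_ack=5336

5336 2224 2224 5336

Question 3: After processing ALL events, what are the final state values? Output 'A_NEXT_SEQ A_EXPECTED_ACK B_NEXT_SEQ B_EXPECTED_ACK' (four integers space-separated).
After event 0: A_seq=5000 A_ack=2058 B_seq=2058 B_ack=5000
After event 1: A_seq=5000 A_ack=2224 B_seq=2224 B_ack=5000
After event 2: A_seq=5093 A_ack=2224 B_seq=2224 B_ack=5000
After event 3: A_seq=5293 A_ack=2224 B_seq=2224 B_ack=5000
After event 4: A_seq=5293 A_ack=2224 B_seq=2224 B_ack=5293
After event 5: A_seq=5336 A_ack=2224 B_seq=2224 B_ack=5336
After event 6: A_seq=5336 A_ack=2224 B_seq=2224 B_ack=5336

Answer: 5336 2224 2224 5336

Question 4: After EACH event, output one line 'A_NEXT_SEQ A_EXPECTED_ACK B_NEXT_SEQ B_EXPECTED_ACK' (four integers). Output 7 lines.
5000 2058 2058 5000
5000 2224 2224 5000
5093 2224 2224 5000
5293 2224 2224 5000
5293 2224 2224 5293
5336 2224 2224 5336
5336 2224 2224 5336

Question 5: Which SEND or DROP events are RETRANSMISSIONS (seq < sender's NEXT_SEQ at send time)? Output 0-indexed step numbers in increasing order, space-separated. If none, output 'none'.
Answer: 4 6

Derivation:
Step 0: SEND seq=2000 -> fresh
Step 1: SEND seq=2058 -> fresh
Step 2: DROP seq=5000 -> fresh
Step 3: SEND seq=5093 -> fresh
Step 4: SEND seq=5000 -> retransmit
Step 5: SEND seq=5293 -> fresh
Step 6: SEND seq=5000 -> retransmit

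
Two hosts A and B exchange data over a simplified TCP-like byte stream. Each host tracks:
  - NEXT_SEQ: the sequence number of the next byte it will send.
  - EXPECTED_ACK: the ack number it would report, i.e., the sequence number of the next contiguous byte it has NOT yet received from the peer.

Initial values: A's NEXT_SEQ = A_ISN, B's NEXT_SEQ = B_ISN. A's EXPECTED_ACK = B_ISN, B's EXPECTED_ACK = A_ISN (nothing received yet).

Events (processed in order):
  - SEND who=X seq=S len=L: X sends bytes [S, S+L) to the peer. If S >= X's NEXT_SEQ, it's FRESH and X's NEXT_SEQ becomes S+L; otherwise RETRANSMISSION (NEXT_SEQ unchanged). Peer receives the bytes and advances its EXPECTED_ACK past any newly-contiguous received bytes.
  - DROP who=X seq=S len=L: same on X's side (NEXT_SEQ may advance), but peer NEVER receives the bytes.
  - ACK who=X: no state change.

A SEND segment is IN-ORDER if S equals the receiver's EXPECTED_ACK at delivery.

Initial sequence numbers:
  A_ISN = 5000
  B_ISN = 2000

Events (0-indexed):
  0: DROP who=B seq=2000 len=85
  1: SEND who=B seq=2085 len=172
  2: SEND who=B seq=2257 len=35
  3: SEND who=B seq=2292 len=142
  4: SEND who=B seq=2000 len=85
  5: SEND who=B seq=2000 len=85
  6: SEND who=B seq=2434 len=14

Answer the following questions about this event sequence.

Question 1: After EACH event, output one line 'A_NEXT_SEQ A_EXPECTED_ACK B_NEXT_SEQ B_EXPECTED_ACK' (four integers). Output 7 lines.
5000 2000 2085 5000
5000 2000 2257 5000
5000 2000 2292 5000
5000 2000 2434 5000
5000 2434 2434 5000
5000 2434 2434 5000
5000 2448 2448 5000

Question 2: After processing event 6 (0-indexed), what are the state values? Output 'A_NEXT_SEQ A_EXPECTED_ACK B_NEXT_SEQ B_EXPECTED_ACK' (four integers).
After event 0: A_seq=5000 A_ack=2000 B_seq=2085 B_ack=5000
After event 1: A_seq=5000 A_ack=2000 B_seq=2257 B_ack=5000
After event 2: A_seq=5000 A_ack=2000 B_seq=2292 B_ack=5000
After event 3: A_seq=5000 A_ack=2000 B_seq=2434 B_ack=5000
After event 4: A_seq=5000 A_ack=2434 B_seq=2434 B_ack=5000
After event 5: A_seq=5000 A_ack=2434 B_seq=2434 B_ack=5000
After event 6: A_seq=5000 A_ack=2448 B_seq=2448 B_ack=5000

5000 2448 2448 5000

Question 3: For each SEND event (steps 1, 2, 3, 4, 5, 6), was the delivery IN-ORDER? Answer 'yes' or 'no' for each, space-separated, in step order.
Step 1: SEND seq=2085 -> out-of-order
Step 2: SEND seq=2257 -> out-of-order
Step 3: SEND seq=2292 -> out-of-order
Step 4: SEND seq=2000 -> in-order
Step 5: SEND seq=2000 -> out-of-order
Step 6: SEND seq=2434 -> in-order

Answer: no no no yes no yes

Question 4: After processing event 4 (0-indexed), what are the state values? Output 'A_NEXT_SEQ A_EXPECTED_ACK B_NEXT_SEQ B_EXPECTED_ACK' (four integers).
After event 0: A_seq=5000 A_ack=2000 B_seq=2085 B_ack=5000
After event 1: A_seq=5000 A_ack=2000 B_seq=2257 B_ack=5000
After event 2: A_seq=5000 A_ack=2000 B_seq=2292 B_ack=5000
After event 3: A_seq=5000 A_ack=2000 B_seq=2434 B_ack=5000
After event 4: A_seq=5000 A_ack=2434 B_seq=2434 B_ack=5000

5000 2434 2434 5000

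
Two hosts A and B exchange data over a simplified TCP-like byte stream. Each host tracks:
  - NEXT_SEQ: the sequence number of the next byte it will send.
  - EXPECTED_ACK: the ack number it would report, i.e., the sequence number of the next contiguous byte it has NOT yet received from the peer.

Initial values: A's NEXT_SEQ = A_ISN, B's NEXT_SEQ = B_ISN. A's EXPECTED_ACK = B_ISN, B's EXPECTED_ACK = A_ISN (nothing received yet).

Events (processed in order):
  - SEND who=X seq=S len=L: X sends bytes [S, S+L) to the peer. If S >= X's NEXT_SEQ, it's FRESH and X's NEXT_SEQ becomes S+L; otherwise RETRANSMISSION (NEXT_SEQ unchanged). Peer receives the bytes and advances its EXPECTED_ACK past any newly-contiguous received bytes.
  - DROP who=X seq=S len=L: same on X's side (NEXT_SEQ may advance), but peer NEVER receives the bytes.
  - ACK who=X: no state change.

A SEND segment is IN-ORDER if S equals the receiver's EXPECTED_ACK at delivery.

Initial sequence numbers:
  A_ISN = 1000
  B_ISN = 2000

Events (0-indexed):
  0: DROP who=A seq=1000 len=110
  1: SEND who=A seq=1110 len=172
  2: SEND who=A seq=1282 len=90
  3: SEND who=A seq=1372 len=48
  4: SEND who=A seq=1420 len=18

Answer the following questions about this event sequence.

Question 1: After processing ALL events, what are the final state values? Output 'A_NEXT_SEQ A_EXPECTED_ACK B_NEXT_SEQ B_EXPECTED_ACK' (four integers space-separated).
After event 0: A_seq=1110 A_ack=2000 B_seq=2000 B_ack=1000
After event 1: A_seq=1282 A_ack=2000 B_seq=2000 B_ack=1000
After event 2: A_seq=1372 A_ack=2000 B_seq=2000 B_ack=1000
After event 3: A_seq=1420 A_ack=2000 B_seq=2000 B_ack=1000
After event 4: A_seq=1438 A_ack=2000 B_seq=2000 B_ack=1000

Answer: 1438 2000 2000 1000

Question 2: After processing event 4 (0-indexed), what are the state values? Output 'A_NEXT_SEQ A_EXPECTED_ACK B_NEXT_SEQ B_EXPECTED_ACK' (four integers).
After event 0: A_seq=1110 A_ack=2000 B_seq=2000 B_ack=1000
After event 1: A_seq=1282 A_ack=2000 B_seq=2000 B_ack=1000
After event 2: A_seq=1372 A_ack=2000 B_seq=2000 B_ack=1000
After event 3: A_seq=1420 A_ack=2000 B_seq=2000 B_ack=1000
After event 4: A_seq=1438 A_ack=2000 B_seq=2000 B_ack=1000

1438 2000 2000 1000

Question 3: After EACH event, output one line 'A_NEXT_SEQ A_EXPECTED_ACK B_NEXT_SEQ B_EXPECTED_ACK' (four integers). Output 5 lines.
1110 2000 2000 1000
1282 2000 2000 1000
1372 2000 2000 1000
1420 2000 2000 1000
1438 2000 2000 1000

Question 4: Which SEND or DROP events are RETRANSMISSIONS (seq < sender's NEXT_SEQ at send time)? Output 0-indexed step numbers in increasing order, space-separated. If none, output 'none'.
Step 0: DROP seq=1000 -> fresh
Step 1: SEND seq=1110 -> fresh
Step 2: SEND seq=1282 -> fresh
Step 3: SEND seq=1372 -> fresh
Step 4: SEND seq=1420 -> fresh

Answer: none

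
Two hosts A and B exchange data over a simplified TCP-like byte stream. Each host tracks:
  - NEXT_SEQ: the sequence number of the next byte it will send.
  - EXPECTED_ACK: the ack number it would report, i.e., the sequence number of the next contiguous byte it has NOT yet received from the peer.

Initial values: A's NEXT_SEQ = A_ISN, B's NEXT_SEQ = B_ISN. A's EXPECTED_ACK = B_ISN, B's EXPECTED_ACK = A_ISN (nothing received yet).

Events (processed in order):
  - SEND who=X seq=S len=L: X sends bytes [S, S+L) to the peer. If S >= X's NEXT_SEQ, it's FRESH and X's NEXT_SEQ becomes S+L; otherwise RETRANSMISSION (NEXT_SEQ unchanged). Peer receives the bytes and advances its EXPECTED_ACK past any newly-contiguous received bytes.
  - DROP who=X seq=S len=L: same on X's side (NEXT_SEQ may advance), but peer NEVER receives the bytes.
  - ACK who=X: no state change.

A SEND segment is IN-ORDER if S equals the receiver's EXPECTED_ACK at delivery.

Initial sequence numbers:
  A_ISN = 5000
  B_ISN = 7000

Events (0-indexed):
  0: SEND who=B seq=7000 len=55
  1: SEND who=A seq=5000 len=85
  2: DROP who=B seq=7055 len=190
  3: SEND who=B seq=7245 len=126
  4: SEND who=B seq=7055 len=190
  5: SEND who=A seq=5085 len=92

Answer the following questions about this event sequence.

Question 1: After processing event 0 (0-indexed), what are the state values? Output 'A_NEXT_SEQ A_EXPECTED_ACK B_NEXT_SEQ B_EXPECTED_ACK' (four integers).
After event 0: A_seq=5000 A_ack=7055 B_seq=7055 B_ack=5000

5000 7055 7055 5000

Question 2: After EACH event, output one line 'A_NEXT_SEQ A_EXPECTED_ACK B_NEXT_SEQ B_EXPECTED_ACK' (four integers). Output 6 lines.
5000 7055 7055 5000
5085 7055 7055 5085
5085 7055 7245 5085
5085 7055 7371 5085
5085 7371 7371 5085
5177 7371 7371 5177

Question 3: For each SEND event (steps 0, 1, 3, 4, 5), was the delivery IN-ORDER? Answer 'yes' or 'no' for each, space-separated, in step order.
Answer: yes yes no yes yes

Derivation:
Step 0: SEND seq=7000 -> in-order
Step 1: SEND seq=5000 -> in-order
Step 3: SEND seq=7245 -> out-of-order
Step 4: SEND seq=7055 -> in-order
Step 5: SEND seq=5085 -> in-order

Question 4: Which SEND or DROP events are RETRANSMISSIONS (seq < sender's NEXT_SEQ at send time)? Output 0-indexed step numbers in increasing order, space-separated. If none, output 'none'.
Answer: 4

Derivation:
Step 0: SEND seq=7000 -> fresh
Step 1: SEND seq=5000 -> fresh
Step 2: DROP seq=7055 -> fresh
Step 3: SEND seq=7245 -> fresh
Step 4: SEND seq=7055 -> retransmit
Step 5: SEND seq=5085 -> fresh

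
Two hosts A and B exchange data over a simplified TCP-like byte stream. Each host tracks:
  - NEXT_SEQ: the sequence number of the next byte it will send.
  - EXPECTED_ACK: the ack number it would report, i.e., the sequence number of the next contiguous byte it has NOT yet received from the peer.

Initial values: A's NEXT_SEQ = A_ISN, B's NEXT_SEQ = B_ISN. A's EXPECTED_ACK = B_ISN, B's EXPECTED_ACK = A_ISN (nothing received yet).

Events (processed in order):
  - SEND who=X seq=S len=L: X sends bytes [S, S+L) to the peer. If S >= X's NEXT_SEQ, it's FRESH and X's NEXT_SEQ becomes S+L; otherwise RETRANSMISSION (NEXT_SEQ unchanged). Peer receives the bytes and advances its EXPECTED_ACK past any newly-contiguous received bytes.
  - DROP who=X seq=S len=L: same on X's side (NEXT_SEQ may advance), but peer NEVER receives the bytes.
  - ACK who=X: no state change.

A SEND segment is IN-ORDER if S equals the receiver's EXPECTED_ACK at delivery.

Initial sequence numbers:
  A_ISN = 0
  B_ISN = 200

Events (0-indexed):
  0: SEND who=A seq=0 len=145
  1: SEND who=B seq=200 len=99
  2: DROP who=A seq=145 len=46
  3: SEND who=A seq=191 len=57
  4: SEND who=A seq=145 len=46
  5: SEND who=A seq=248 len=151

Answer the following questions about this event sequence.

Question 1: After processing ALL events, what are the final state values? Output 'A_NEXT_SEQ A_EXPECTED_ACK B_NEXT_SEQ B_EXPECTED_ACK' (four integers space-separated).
After event 0: A_seq=145 A_ack=200 B_seq=200 B_ack=145
After event 1: A_seq=145 A_ack=299 B_seq=299 B_ack=145
After event 2: A_seq=191 A_ack=299 B_seq=299 B_ack=145
After event 3: A_seq=248 A_ack=299 B_seq=299 B_ack=145
After event 4: A_seq=248 A_ack=299 B_seq=299 B_ack=248
After event 5: A_seq=399 A_ack=299 B_seq=299 B_ack=399

Answer: 399 299 299 399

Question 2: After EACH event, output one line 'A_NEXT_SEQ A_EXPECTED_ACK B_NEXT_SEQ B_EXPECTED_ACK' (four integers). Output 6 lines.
145 200 200 145
145 299 299 145
191 299 299 145
248 299 299 145
248 299 299 248
399 299 299 399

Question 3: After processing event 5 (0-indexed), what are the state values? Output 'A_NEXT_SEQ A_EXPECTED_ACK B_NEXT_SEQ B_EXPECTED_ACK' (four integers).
After event 0: A_seq=145 A_ack=200 B_seq=200 B_ack=145
After event 1: A_seq=145 A_ack=299 B_seq=299 B_ack=145
After event 2: A_seq=191 A_ack=299 B_seq=299 B_ack=145
After event 3: A_seq=248 A_ack=299 B_seq=299 B_ack=145
After event 4: A_seq=248 A_ack=299 B_seq=299 B_ack=248
After event 5: A_seq=399 A_ack=299 B_seq=299 B_ack=399

399 299 299 399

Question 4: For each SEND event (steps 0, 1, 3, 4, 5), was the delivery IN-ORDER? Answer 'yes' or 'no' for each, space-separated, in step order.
Answer: yes yes no yes yes

Derivation:
Step 0: SEND seq=0 -> in-order
Step 1: SEND seq=200 -> in-order
Step 3: SEND seq=191 -> out-of-order
Step 4: SEND seq=145 -> in-order
Step 5: SEND seq=248 -> in-order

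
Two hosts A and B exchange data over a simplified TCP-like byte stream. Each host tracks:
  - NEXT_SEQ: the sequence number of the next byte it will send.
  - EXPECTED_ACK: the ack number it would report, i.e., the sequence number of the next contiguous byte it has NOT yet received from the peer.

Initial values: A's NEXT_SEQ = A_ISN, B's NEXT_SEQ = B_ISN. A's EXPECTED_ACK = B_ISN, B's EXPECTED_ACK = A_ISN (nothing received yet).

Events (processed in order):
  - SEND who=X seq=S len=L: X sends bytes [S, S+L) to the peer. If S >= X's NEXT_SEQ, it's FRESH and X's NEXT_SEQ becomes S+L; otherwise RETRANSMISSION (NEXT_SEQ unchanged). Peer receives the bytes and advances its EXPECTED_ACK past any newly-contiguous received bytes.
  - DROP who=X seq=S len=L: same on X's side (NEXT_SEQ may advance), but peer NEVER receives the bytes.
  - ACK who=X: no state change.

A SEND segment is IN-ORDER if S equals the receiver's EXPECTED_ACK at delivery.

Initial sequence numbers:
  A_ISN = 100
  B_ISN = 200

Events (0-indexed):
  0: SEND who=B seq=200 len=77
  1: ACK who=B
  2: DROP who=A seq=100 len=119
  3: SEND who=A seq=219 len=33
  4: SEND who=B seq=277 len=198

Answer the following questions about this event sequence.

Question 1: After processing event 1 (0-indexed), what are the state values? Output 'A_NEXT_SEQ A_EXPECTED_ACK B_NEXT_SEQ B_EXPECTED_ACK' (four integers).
After event 0: A_seq=100 A_ack=277 B_seq=277 B_ack=100
After event 1: A_seq=100 A_ack=277 B_seq=277 B_ack=100

100 277 277 100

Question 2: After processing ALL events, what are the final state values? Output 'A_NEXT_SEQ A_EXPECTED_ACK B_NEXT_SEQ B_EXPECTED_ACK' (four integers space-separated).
After event 0: A_seq=100 A_ack=277 B_seq=277 B_ack=100
After event 1: A_seq=100 A_ack=277 B_seq=277 B_ack=100
After event 2: A_seq=219 A_ack=277 B_seq=277 B_ack=100
After event 3: A_seq=252 A_ack=277 B_seq=277 B_ack=100
After event 4: A_seq=252 A_ack=475 B_seq=475 B_ack=100

Answer: 252 475 475 100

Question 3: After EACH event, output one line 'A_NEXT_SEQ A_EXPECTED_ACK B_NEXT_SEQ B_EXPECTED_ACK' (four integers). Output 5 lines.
100 277 277 100
100 277 277 100
219 277 277 100
252 277 277 100
252 475 475 100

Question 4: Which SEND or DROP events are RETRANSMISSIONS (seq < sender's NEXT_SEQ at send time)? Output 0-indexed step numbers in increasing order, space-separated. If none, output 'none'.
Answer: none

Derivation:
Step 0: SEND seq=200 -> fresh
Step 2: DROP seq=100 -> fresh
Step 3: SEND seq=219 -> fresh
Step 4: SEND seq=277 -> fresh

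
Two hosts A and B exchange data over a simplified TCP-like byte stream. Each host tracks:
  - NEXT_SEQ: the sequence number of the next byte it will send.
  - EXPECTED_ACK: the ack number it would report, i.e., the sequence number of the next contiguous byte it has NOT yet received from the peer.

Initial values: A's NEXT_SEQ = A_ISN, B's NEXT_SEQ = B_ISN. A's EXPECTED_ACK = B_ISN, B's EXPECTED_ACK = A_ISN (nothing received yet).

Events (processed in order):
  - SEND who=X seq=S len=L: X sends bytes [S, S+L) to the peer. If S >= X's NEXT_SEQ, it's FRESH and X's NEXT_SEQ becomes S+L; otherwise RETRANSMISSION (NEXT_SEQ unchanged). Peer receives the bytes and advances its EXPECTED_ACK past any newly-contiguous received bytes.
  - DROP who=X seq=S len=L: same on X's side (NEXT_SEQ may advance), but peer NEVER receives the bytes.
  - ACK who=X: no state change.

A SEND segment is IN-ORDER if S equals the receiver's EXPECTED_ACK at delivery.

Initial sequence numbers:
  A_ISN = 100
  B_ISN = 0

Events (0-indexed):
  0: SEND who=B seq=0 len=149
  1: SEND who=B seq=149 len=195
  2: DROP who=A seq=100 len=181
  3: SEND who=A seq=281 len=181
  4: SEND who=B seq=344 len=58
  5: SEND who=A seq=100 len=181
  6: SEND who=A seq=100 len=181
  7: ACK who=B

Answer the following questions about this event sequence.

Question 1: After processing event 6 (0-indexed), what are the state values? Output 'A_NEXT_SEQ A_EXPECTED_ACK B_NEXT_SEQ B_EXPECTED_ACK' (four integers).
After event 0: A_seq=100 A_ack=149 B_seq=149 B_ack=100
After event 1: A_seq=100 A_ack=344 B_seq=344 B_ack=100
After event 2: A_seq=281 A_ack=344 B_seq=344 B_ack=100
After event 3: A_seq=462 A_ack=344 B_seq=344 B_ack=100
After event 4: A_seq=462 A_ack=402 B_seq=402 B_ack=100
After event 5: A_seq=462 A_ack=402 B_seq=402 B_ack=462
After event 6: A_seq=462 A_ack=402 B_seq=402 B_ack=462

462 402 402 462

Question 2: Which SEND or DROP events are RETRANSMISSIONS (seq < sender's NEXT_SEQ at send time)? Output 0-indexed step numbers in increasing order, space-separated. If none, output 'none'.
Step 0: SEND seq=0 -> fresh
Step 1: SEND seq=149 -> fresh
Step 2: DROP seq=100 -> fresh
Step 3: SEND seq=281 -> fresh
Step 4: SEND seq=344 -> fresh
Step 5: SEND seq=100 -> retransmit
Step 6: SEND seq=100 -> retransmit

Answer: 5 6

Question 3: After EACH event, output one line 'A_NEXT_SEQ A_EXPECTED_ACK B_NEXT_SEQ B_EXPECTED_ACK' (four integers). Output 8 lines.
100 149 149 100
100 344 344 100
281 344 344 100
462 344 344 100
462 402 402 100
462 402 402 462
462 402 402 462
462 402 402 462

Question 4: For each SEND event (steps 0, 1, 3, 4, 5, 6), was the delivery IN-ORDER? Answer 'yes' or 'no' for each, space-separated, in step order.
Answer: yes yes no yes yes no

Derivation:
Step 0: SEND seq=0 -> in-order
Step 1: SEND seq=149 -> in-order
Step 3: SEND seq=281 -> out-of-order
Step 4: SEND seq=344 -> in-order
Step 5: SEND seq=100 -> in-order
Step 6: SEND seq=100 -> out-of-order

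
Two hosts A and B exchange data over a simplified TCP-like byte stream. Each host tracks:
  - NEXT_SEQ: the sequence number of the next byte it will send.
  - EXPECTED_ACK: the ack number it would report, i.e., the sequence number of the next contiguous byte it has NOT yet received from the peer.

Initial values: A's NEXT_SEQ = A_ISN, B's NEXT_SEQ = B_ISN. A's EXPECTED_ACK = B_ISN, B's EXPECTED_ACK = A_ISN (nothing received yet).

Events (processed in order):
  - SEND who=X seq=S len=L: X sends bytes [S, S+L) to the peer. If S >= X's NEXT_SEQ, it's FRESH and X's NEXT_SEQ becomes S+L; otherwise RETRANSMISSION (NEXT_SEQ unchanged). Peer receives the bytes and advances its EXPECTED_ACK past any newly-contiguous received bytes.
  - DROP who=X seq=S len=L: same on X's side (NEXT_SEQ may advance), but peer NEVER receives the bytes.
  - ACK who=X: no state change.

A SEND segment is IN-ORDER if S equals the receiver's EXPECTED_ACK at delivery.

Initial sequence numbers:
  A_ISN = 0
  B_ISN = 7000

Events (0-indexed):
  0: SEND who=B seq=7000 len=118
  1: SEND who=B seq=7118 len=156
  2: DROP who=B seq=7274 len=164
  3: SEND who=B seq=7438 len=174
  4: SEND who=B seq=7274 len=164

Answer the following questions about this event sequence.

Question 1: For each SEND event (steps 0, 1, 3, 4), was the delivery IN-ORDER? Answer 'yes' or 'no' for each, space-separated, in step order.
Answer: yes yes no yes

Derivation:
Step 0: SEND seq=7000 -> in-order
Step 1: SEND seq=7118 -> in-order
Step 3: SEND seq=7438 -> out-of-order
Step 4: SEND seq=7274 -> in-order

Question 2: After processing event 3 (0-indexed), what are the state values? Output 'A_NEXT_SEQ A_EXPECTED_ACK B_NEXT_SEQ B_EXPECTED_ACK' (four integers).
After event 0: A_seq=0 A_ack=7118 B_seq=7118 B_ack=0
After event 1: A_seq=0 A_ack=7274 B_seq=7274 B_ack=0
After event 2: A_seq=0 A_ack=7274 B_seq=7438 B_ack=0
After event 3: A_seq=0 A_ack=7274 B_seq=7612 B_ack=0

0 7274 7612 0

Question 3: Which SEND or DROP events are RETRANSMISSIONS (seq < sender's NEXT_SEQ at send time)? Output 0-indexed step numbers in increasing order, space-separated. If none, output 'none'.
Answer: 4

Derivation:
Step 0: SEND seq=7000 -> fresh
Step 1: SEND seq=7118 -> fresh
Step 2: DROP seq=7274 -> fresh
Step 3: SEND seq=7438 -> fresh
Step 4: SEND seq=7274 -> retransmit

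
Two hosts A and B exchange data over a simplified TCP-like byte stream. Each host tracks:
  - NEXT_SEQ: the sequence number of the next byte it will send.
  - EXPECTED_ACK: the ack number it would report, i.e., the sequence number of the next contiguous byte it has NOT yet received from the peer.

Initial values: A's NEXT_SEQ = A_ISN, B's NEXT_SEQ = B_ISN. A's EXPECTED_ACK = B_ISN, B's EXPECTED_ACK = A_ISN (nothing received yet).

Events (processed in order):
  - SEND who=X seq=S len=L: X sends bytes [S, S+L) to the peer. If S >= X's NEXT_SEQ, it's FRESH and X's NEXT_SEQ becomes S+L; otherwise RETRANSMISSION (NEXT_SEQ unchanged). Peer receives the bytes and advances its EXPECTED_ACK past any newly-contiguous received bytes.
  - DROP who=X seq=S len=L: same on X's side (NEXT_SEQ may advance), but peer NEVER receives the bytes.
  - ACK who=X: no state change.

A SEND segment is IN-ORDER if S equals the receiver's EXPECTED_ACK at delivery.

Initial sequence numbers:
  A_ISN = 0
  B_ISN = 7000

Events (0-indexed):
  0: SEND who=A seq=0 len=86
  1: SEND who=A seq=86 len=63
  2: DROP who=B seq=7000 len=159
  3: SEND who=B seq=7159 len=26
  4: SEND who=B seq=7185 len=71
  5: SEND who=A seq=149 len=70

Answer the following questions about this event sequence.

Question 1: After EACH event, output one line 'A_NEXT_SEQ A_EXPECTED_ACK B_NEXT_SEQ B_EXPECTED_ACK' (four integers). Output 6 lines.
86 7000 7000 86
149 7000 7000 149
149 7000 7159 149
149 7000 7185 149
149 7000 7256 149
219 7000 7256 219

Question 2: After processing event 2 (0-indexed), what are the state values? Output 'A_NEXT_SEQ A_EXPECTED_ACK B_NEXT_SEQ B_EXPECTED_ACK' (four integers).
After event 0: A_seq=86 A_ack=7000 B_seq=7000 B_ack=86
After event 1: A_seq=149 A_ack=7000 B_seq=7000 B_ack=149
After event 2: A_seq=149 A_ack=7000 B_seq=7159 B_ack=149

149 7000 7159 149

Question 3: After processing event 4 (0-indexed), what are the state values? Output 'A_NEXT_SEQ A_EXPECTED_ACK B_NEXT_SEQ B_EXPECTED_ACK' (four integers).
After event 0: A_seq=86 A_ack=7000 B_seq=7000 B_ack=86
After event 1: A_seq=149 A_ack=7000 B_seq=7000 B_ack=149
After event 2: A_seq=149 A_ack=7000 B_seq=7159 B_ack=149
After event 3: A_seq=149 A_ack=7000 B_seq=7185 B_ack=149
After event 4: A_seq=149 A_ack=7000 B_seq=7256 B_ack=149

149 7000 7256 149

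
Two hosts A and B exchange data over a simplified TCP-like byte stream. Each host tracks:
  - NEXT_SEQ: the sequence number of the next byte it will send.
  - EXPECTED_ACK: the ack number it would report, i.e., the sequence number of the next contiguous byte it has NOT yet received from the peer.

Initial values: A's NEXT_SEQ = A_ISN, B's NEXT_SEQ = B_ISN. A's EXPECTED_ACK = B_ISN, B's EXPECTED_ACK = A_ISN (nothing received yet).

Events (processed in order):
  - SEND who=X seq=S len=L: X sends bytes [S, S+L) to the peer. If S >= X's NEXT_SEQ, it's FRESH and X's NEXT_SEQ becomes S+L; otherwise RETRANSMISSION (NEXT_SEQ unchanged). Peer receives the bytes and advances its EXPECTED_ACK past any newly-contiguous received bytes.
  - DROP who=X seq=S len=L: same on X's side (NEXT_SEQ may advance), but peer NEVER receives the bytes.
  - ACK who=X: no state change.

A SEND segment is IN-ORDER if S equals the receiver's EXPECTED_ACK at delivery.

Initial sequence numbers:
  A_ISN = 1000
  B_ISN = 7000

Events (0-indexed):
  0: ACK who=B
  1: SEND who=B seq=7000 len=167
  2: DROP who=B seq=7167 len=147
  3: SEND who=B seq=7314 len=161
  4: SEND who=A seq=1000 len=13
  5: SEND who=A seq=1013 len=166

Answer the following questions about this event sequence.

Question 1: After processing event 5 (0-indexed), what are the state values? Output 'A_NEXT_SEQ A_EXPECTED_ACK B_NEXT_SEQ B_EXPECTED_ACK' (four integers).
After event 0: A_seq=1000 A_ack=7000 B_seq=7000 B_ack=1000
After event 1: A_seq=1000 A_ack=7167 B_seq=7167 B_ack=1000
After event 2: A_seq=1000 A_ack=7167 B_seq=7314 B_ack=1000
After event 3: A_seq=1000 A_ack=7167 B_seq=7475 B_ack=1000
After event 4: A_seq=1013 A_ack=7167 B_seq=7475 B_ack=1013
After event 5: A_seq=1179 A_ack=7167 B_seq=7475 B_ack=1179

1179 7167 7475 1179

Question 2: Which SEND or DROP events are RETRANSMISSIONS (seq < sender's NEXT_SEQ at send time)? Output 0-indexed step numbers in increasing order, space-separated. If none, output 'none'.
Step 1: SEND seq=7000 -> fresh
Step 2: DROP seq=7167 -> fresh
Step 3: SEND seq=7314 -> fresh
Step 4: SEND seq=1000 -> fresh
Step 5: SEND seq=1013 -> fresh

Answer: none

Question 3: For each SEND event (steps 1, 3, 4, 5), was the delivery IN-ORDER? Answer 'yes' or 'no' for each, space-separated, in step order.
Answer: yes no yes yes

Derivation:
Step 1: SEND seq=7000 -> in-order
Step 3: SEND seq=7314 -> out-of-order
Step 4: SEND seq=1000 -> in-order
Step 5: SEND seq=1013 -> in-order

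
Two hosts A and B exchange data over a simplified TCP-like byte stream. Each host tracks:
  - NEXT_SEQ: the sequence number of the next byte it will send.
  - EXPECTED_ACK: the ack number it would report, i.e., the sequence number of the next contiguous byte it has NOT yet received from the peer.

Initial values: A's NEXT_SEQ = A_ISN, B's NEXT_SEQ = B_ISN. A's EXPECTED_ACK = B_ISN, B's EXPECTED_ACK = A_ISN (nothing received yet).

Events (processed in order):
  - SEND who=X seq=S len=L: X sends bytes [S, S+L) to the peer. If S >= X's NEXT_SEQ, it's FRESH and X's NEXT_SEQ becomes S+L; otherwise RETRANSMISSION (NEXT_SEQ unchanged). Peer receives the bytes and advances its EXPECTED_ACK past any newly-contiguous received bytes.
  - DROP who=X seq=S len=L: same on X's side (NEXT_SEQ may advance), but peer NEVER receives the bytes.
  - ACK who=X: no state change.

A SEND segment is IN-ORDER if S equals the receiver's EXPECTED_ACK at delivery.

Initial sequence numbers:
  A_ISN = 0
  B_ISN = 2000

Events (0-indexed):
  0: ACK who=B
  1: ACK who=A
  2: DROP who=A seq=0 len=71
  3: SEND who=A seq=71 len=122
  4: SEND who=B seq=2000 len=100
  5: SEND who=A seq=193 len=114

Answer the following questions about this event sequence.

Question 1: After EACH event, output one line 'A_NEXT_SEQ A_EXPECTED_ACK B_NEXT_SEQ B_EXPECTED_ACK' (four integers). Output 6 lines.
0 2000 2000 0
0 2000 2000 0
71 2000 2000 0
193 2000 2000 0
193 2100 2100 0
307 2100 2100 0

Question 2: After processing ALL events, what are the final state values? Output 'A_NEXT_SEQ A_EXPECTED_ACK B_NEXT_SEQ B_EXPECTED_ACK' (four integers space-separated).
After event 0: A_seq=0 A_ack=2000 B_seq=2000 B_ack=0
After event 1: A_seq=0 A_ack=2000 B_seq=2000 B_ack=0
After event 2: A_seq=71 A_ack=2000 B_seq=2000 B_ack=0
After event 3: A_seq=193 A_ack=2000 B_seq=2000 B_ack=0
After event 4: A_seq=193 A_ack=2100 B_seq=2100 B_ack=0
After event 5: A_seq=307 A_ack=2100 B_seq=2100 B_ack=0

Answer: 307 2100 2100 0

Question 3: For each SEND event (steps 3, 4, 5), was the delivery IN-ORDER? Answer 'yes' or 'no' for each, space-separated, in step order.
Answer: no yes no

Derivation:
Step 3: SEND seq=71 -> out-of-order
Step 4: SEND seq=2000 -> in-order
Step 5: SEND seq=193 -> out-of-order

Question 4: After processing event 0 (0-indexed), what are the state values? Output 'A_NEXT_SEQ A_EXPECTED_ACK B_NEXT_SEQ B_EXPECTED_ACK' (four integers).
After event 0: A_seq=0 A_ack=2000 B_seq=2000 B_ack=0

0 2000 2000 0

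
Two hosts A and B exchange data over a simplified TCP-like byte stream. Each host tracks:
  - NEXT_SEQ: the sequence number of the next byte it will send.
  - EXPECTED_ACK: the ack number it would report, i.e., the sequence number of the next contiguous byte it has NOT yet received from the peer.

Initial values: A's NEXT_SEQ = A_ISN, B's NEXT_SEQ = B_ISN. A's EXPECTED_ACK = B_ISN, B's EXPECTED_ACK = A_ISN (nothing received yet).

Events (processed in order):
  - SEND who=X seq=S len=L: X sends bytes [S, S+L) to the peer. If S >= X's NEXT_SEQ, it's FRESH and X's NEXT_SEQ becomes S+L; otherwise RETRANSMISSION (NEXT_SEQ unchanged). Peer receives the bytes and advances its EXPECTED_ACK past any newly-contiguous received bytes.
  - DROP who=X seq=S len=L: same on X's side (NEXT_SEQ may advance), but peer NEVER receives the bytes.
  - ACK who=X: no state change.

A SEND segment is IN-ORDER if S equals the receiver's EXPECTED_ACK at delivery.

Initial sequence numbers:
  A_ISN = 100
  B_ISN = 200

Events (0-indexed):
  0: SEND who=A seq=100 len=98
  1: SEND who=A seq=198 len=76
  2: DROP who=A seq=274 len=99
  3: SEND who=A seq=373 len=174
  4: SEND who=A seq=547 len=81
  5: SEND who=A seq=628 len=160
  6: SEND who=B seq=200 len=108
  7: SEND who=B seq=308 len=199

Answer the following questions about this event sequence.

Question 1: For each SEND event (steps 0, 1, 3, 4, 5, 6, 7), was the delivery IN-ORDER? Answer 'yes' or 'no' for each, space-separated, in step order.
Step 0: SEND seq=100 -> in-order
Step 1: SEND seq=198 -> in-order
Step 3: SEND seq=373 -> out-of-order
Step 4: SEND seq=547 -> out-of-order
Step 5: SEND seq=628 -> out-of-order
Step 6: SEND seq=200 -> in-order
Step 7: SEND seq=308 -> in-order

Answer: yes yes no no no yes yes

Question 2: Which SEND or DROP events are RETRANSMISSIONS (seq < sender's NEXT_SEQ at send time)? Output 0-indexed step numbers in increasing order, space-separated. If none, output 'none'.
Step 0: SEND seq=100 -> fresh
Step 1: SEND seq=198 -> fresh
Step 2: DROP seq=274 -> fresh
Step 3: SEND seq=373 -> fresh
Step 4: SEND seq=547 -> fresh
Step 5: SEND seq=628 -> fresh
Step 6: SEND seq=200 -> fresh
Step 7: SEND seq=308 -> fresh

Answer: none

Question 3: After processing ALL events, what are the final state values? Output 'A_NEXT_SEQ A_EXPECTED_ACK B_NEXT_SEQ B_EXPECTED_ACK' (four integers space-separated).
After event 0: A_seq=198 A_ack=200 B_seq=200 B_ack=198
After event 1: A_seq=274 A_ack=200 B_seq=200 B_ack=274
After event 2: A_seq=373 A_ack=200 B_seq=200 B_ack=274
After event 3: A_seq=547 A_ack=200 B_seq=200 B_ack=274
After event 4: A_seq=628 A_ack=200 B_seq=200 B_ack=274
After event 5: A_seq=788 A_ack=200 B_seq=200 B_ack=274
After event 6: A_seq=788 A_ack=308 B_seq=308 B_ack=274
After event 7: A_seq=788 A_ack=507 B_seq=507 B_ack=274

Answer: 788 507 507 274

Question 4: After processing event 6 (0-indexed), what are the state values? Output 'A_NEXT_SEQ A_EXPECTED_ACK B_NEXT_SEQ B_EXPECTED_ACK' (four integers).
After event 0: A_seq=198 A_ack=200 B_seq=200 B_ack=198
After event 1: A_seq=274 A_ack=200 B_seq=200 B_ack=274
After event 2: A_seq=373 A_ack=200 B_seq=200 B_ack=274
After event 3: A_seq=547 A_ack=200 B_seq=200 B_ack=274
After event 4: A_seq=628 A_ack=200 B_seq=200 B_ack=274
After event 5: A_seq=788 A_ack=200 B_seq=200 B_ack=274
After event 6: A_seq=788 A_ack=308 B_seq=308 B_ack=274

788 308 308 274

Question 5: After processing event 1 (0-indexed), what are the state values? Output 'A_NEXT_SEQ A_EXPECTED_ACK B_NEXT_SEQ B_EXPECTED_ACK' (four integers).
After event 0: A_seq=198 A_ack=200 B_seq=200 B_ack=198
After event 1: A_seq=274 A_ack=200 B_seq=200 B_ack=274

274 200 200 274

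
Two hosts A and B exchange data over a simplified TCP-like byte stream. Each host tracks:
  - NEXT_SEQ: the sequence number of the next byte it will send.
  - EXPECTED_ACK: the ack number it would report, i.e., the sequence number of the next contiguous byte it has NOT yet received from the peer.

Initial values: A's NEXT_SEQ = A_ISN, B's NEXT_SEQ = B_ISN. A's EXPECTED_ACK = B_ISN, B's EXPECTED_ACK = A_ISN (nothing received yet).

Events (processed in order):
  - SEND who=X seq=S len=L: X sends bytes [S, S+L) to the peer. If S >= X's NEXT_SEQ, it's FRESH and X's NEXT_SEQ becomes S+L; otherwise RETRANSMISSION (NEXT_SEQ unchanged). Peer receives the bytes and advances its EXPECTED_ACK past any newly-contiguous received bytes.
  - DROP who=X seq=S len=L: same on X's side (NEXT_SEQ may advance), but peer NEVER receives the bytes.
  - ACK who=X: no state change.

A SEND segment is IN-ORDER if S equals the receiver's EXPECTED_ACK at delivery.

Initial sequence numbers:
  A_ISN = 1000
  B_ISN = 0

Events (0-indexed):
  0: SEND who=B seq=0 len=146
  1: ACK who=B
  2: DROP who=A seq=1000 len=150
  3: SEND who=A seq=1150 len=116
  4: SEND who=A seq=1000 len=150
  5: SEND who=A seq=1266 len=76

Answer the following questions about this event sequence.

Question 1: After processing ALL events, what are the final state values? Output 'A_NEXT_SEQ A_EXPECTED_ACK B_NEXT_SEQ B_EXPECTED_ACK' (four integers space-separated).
After event 0: A_seq=1000 A_ack=146 B_seq=146 B_ack=1000
After event 1: A_seq=1000 A_ack=146 B_seq=146 B_ack=1000
After event 2: A_seq=1150 A_ack=146 B_seq=146 B_ack=1000
After event 3: A_seq=1266 A_ack=146 B_seq=146 B_ack=1000
After event 4: A_seq=1266 A_ack=146 B_seq=146 B_ack=1266
After event 5: A_seq=1342 A_ack=146 B_seq=146 B_ack=1342

Answer: 1342 146 146 1342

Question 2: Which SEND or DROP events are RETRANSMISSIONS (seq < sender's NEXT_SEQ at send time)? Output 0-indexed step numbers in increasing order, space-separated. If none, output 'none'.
Step 0: SEND seq=0 -> fresh
Step 2: DROP seq=1000 -> fresh
Step 3: SEND seq=1150 -> fresh
Step 4: SEND seq=1000 -> retransmit
Step 5: SEND seq=1266 -> fresh

Answer: 4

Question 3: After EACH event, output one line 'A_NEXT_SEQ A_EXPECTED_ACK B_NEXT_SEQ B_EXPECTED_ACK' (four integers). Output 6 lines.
1000 146 146 1000
1000 146 146 1000
1150 146 146 1000
1266 146 146 1000
1266 146 146 1266
1342 146 146 1342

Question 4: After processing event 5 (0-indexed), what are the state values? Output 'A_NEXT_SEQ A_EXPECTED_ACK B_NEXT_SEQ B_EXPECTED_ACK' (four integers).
After event 0: A_seq=1000 A_ack=146 B_seq=146 B_ack=1000
After event 1: A_seq=1000 A_ack=146 B_seq=146 B_ack=1000
After event 2: A_seq=1150 A_ack=146 B_seq=146 B_ack=1000
After event 3: A_seq=1266 A_ack=146 B_seq=146 B_ack=1000
After event 4: A_seq=1266 A_ack=146 B_seq=146 B_ack=1266
After event 5: A_seq=1342 A_ack=146 B_seq=146 B_ack=1342

1342 146 146 1342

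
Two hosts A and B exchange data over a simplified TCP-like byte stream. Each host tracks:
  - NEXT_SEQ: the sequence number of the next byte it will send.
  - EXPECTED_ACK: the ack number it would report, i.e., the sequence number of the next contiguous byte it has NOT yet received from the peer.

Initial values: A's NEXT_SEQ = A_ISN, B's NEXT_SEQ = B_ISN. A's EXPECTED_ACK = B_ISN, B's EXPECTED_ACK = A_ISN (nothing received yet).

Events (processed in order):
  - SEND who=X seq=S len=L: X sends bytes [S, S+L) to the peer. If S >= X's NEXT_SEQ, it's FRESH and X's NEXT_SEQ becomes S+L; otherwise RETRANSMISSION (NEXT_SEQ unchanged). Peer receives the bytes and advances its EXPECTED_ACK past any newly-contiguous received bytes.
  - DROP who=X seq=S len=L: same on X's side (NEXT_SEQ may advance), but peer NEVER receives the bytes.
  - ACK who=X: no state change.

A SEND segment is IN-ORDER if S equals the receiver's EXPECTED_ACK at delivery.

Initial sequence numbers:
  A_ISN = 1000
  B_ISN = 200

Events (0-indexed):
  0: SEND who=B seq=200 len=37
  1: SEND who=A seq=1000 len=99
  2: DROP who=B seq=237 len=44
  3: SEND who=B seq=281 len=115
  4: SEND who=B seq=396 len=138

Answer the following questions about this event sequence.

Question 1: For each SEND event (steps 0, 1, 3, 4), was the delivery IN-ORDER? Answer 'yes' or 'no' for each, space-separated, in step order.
Step 0: SEND seq=200 -> in-order
Step 1: SEND seq=1000 -> in-order
Step 3: SEND seq=281 -> out-of-order
Step 4: SEND seq=396 -> out-of-order

Answer: yes yes no no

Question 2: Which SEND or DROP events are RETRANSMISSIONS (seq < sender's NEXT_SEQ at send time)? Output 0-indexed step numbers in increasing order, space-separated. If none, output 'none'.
Step 0: SEND seq=200 -> fresh
Step 1: SEND seq=1000 -> fresh
Step 2: DROP seq=237 -> fresh
Step 3: SEND seq=281 -> fresh
Step 4: SEND seq=396 -> fresh

Answer: none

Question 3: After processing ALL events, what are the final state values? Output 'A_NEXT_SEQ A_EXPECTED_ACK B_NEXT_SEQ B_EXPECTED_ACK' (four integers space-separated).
After event 0: A_seq=1000 A_ack=237 B_seq=237 B_ack=1000
After event 1: A_seq=1099 A_ack=237 B_seq=237 B_ack=1099
After event 2: A_seq=1099 A_ack=237 B_seq=281 B_ack=1099
After event 3: A_seq=1099 A_ack=237 B_seq=396 B_ack=1099
After event 4: A_seq=1099 A_ack=237 B_seq=534 B_ack=1099

Answer: 1099 237 534 1099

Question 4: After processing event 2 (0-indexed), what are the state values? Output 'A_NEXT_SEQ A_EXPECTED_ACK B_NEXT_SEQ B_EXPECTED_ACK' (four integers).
After event 0: A_seq=1000 A_ack=237 B_seq=237 B_ack=1000
After event 1: A_seq=1099 A_ack=237 B_seq=237 B_ack=1099
After event 2: A_seq=1099 A_ack=237 B_seq=281 B_ack=1099

1099 237 281 1099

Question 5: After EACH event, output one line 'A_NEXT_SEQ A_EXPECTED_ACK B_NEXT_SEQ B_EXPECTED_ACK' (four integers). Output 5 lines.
1000 237 237 1000
1099 237 237 1099
1099 237 281 1099
1099 237 396 1099
1099 237 534 1099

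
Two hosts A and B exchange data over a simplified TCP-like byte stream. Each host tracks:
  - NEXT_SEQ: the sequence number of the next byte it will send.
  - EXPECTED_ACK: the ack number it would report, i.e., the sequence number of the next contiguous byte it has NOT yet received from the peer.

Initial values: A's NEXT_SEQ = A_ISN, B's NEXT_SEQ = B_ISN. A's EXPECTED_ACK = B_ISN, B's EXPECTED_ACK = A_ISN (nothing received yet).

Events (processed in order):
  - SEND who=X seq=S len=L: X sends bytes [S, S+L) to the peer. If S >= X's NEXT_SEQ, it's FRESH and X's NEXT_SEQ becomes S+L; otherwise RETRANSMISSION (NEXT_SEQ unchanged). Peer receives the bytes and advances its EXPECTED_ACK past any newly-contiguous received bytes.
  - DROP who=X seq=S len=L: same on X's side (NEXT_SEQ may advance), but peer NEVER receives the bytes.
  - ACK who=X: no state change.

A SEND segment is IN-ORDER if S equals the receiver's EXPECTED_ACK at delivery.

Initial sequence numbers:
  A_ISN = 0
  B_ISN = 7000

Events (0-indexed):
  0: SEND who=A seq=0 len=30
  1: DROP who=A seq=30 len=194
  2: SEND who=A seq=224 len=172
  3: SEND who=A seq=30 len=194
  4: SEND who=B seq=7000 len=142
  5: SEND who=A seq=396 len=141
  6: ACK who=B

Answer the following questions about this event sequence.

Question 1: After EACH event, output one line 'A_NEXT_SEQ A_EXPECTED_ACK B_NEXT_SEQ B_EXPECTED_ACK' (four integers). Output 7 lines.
30 7000 7000 30
224 7000 7000 30
396 7000 7000 30
396 7000 7000 396
396 7142 7142 396
537 7142 7142 537
537 7142 7142 537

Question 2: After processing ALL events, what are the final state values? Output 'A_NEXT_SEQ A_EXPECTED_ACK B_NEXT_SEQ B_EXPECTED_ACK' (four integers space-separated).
Answer: 537 7142 7142 537

Derivation:
After event 0: A_seq=30 A_ack=7000 B_seq=7000 B_ack=30
After event 1: A_seq=224 A_ack=7000 B_seq=7000 B_ack=30
After event 2: A_seq=396 A_ack=7000 B_seq=7000 B_ack=30
After event 3: A_seq=396 A_ack=7000 B_seq=7000 B_ack=396
After event 4: A_seq=396 A_ack=7142 B_seq=7142 B_ack=396
After event 5: A_seq=537 A_ack=7142 B_seq=7142 B_ack=537
After event 6: A_seq=537 A_ack=7142 B_seq=7142 B_ack=537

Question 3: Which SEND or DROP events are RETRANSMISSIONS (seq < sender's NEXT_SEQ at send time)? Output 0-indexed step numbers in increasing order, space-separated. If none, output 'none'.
Answer: 3

Derivation:
Step 0: SEND seq=0 -> fresh
Step 1: DROP seq=30 -> fresh
Step 2: SEND seq=224 -> fresh
Step 3: SEND seq=30 -> retransmit
Step 4: SEND seq=7000 -> fresh
Step 5: SEND seq=396 -> fresh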